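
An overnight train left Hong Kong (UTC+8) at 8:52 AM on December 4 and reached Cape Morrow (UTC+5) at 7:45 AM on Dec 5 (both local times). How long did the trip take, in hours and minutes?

25 hours 53 minutes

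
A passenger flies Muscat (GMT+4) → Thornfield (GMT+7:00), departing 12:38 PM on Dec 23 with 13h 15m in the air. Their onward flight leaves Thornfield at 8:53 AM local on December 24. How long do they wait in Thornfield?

4 hours

Convert departure to UTC: 12:38 PM − 4:00 = 8:38 AM UTC on Dec 23.
Add 13 hours 15 minutes flight time → 9:53 PM UTC.
Thornfield is UTC+7:00, so local arrival = 9:53 PM + 7:00 = 4:53 AM on Dec 24.
Layover = 8:53 AM − 4:53 AM = 4 hours.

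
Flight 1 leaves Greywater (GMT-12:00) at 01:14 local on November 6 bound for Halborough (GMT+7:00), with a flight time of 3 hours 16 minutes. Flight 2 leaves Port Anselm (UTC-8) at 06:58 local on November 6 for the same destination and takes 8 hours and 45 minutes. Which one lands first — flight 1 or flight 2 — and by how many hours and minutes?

Flight 1 in UTC: 01:14 + 12:00 = 13:14 on Nov 6.
+3 hours 16 minutes → arrive 16:30 UTC on Nov 6.
Flight 2 in UTC: 06:58 + 8:00 = 14:58 on Nov 6.
+8 hours and 45 minutes → arrive 23:43 UTC on Nov 6.
Flight 1 lands earlier by 7 hours 13 minutes.

the first, by 7 hours 13 minutes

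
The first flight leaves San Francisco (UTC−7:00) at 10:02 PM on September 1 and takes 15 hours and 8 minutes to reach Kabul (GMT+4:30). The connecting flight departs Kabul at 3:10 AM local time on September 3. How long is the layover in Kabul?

2 hours 30 minutes

Convert departure to UTC: 10:02 PM + 7:00 = 5:02 AM UTC on Sep 2.
Add 15 hours 8 minutes flight time → 8:10 PM UTC.
Kabul is UTC+4:30, so local arrival = 8:10 PM + 4:30 = 12:40 AM on Sep 3.
Layover = 3:10 AM − 12:40 AM = 2 hours 30 minutes.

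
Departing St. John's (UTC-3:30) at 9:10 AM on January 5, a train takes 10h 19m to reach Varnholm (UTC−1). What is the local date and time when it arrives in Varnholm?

9:59 PM on Jan 5

Convert departure to UTC: 9:10 AM + 3:30 = 12:40 PM UTC on Jan 5.
Add 10 hours 19 minutes travel time → 10:59 PM UTC.
Varnholm is UTC−1:00, so local arrival = 10:59 PM − 1:00 = 9:59 PM on Jan 5.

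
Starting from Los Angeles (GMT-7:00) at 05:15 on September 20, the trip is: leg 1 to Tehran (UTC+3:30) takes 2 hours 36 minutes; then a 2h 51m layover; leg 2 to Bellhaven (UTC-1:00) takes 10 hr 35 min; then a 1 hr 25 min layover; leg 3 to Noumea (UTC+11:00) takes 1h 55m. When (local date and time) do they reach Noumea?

Convert departure to UTC: 05:15 + 7:00 = 12:15 UTC on Sep 20.
Add 2 hours and 36 minutes leg 1 → 14:51 UTC.
Add 2 hours 51 minutes layover in Tehran → 17:42 UTC.
Add 10 hours 35 minutes leg 2 → 04:17 UTC (Sep 21).
Add 1 hour and 25 minutes layover in Bellhaven → 05:42 UTC.
Add 1 hour 55 minutes leg 3 → 07:37 UTC.
Noumea is UTC+11:00, so local arrival = 07:37 + 11:00 = 18:37 on Sep 21.

18:37 on Sep 21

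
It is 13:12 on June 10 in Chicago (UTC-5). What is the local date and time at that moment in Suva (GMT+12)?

In UTC: 13:12 + 5:00 = 18:12 on Jun 10.
Suva is UTC+12:00: 18:12 + 12:00 = 06:12 on Jun 11.

06:12 on June 11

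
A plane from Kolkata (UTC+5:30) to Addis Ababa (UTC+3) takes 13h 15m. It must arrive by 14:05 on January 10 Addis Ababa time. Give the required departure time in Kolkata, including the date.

Target arrival in UTC: 14:05 − 3:00 = 11:05 on Jan 10.
Subtract 13 hours and 15 minutes → departure 21:50 UTC on Jan 9.
Kolkata is UTC+5:30: 21:50 + 5:30 = 03:20 on Jan 10.

03:20 on January 10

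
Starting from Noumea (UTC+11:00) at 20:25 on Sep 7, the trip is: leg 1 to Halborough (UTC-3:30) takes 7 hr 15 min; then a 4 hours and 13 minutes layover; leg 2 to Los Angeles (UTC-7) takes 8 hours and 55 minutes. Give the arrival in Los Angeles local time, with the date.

22:48 on September 7

Convert departure to UTC: 20:25 − 11:00 = 09:25 UTC on Sep 7.
Add 7 hours and 15 minutes leg 1 → 16:40 UTC.
Add 4 hours and 13 minutes layover in Halborough → 20:53 UTC.
Add 8 hours and 55 minutes leg 2 → 05:48 UTC (Sep 8).
Los Angeles is UTC−7:00, so local arrival = 05:48 − 7:00 = 22:48 on Sep 7.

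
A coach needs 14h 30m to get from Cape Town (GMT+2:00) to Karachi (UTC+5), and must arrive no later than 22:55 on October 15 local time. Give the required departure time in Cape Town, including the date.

Target arrival in UTC: 22:55 − 5:00 = 17:55 on Oct 15.
Subtract 14 hours and 30 minutes → departure 03:25 UTC on Oct 15.
Cape Town is UTC+2:00: 03:25 + 2:00 = 05:25 on Oct 15.

05:25 on October 15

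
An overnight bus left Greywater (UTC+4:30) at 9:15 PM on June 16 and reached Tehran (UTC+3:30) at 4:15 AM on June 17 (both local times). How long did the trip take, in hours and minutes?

8 hours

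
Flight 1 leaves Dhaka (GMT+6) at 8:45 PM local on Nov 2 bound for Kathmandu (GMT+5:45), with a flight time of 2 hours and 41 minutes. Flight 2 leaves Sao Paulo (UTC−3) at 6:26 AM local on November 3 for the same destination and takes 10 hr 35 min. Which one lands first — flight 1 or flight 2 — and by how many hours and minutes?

Flight 1 in UTC: 8:45 PM − 6:00 = 2:45 PM on Nov 2.
+2 hours and 41 minutes → arrive 5:26 PM UTC on Nov 2.
Flight 2 in UTC: 6:26 AM + 3:00 = 9:26 AM on Nov 3.
+10 hours and 35 minutes → arrive 8:01 PM UTC on Nov 3.
Flight 1 lands earlier by 26 hours 35 minutes.

the first, by 26 hours 35 minutes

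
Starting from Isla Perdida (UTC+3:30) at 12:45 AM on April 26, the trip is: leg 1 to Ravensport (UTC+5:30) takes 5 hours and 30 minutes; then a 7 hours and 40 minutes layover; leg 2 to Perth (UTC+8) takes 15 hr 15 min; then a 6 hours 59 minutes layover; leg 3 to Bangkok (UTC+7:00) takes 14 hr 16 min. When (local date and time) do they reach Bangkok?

Convert departure to UTC: 12:45 AM − 3:30 = 9:15 PM UTC on Apr 25.
Add 5 hours 30 minutes leg 1 → 2:45 AM UTC (Apr 26).
Add 7 hours 40 minutes layover in Ravensport → 10:25 AM UTC.
Add 15 hours 15 minutes leg 2 → 1:40 AM UTC (Apr 27).
Add 6 hours and 59 minutes layover in Perth → 8:39 AM UTC.
Add 14 hours 16 minutes leg 3 → 10:55 PM UTC.
Bangkok is UTC+7:00, so local arrival = 10:55 PM + 7:00 = 5:55 AM on Apr 28.

5:55 AM on Apr 28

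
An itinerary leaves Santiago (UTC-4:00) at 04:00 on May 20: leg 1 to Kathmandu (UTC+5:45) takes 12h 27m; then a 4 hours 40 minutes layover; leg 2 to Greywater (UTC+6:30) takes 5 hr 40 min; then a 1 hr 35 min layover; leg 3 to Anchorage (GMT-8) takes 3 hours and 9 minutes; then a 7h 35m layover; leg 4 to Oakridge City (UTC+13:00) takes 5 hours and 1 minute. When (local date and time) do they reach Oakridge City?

13:07 on May 22

Convert departure to UTC: 04:00 + 4:00 = 08:00 UTC on May 20.
Add 12 hours and 27 minutes leg 1 → 20:27 UTC.
Add 4 hours and 40 minutes layover in Kathmandu → 01:07 UTC (May 21).
Add 5 hours 40 minutes leg 2 → 06:47 UTC.
Add 1 hour and 35 minutes layover in Greywater → 08:22 UTC.
Add 3 hours 9 minutes leg 3 → 11:31 UTC.
Add 7 hours and 35 minutes layover in Anchorage → 19:06 UTC.
Add 5 hours and 1 minute leg 4 → 00:07 UTC (May 22).
Oakridge City is UTC+13:00, so local arrival = 00:07 + 13:00 = 13:07 on May 22.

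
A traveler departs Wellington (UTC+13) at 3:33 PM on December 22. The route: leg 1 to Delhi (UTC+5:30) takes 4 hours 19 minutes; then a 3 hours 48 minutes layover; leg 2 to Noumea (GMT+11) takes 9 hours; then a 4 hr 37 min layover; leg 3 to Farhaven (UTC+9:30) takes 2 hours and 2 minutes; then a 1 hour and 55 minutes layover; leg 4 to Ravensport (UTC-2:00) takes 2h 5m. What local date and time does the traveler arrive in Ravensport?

4:19 AM on December 23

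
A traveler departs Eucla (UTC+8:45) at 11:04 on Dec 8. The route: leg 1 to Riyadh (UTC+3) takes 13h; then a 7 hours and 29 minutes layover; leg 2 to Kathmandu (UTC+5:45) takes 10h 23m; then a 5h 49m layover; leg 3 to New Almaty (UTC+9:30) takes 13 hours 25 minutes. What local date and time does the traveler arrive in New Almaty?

13:55 on December 10

Convert departure to UTC: 11:04 − 8:45 = 02:19 UTC on Dec 8.
Add 13 hours leg 1 → 15:19 UTC.
Add 7 hours 29 minutes layover in Riyadh → 22:48 UTC.
Add 10 hours 23 minutes leg 2 → 09:11 UTC (Dec 9).
Add 5 hours and 49 minutes layover in Kathmandu → 15:00 UTC.
Add 13 hours and 25 minutes leg 3 → 04:25 UTC (Dec 10).
New Almaty is UTC+9:30, so local arrival = 04:25 + 9:30 = 13:55 on Dec 10.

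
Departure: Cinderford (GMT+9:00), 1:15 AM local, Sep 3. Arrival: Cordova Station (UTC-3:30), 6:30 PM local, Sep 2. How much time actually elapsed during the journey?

5 hours 45 minutes

Cordova Station is 12:30 behind Cinderford.
Clock-face elapsed time (ignoring zones) is −6 hours 45 minutes.
Actual elapsed = −6 hours 45 minutes + 12:30 = 5 hours 45 minutes.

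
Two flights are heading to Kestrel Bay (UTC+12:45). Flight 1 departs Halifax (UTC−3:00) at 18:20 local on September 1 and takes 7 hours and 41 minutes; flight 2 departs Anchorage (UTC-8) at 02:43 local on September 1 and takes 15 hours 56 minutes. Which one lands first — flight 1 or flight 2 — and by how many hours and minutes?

Flight 1 in UTC: 18:20 + 3:00 = 21:20 on Sep 1.
+7 hours 41 minutes → arrive 05:01 UTC on Sep 2.
Flight 2 in UTC: 02:43 + 8:00 = 10:43 on Sep 1.
+15 hours and 56 minutes → arrive 02:39 UTC on Sep 2.
Flight 2 lands earlier by 2 hours 22 minutes.

the second, by 2 hours 22 minutes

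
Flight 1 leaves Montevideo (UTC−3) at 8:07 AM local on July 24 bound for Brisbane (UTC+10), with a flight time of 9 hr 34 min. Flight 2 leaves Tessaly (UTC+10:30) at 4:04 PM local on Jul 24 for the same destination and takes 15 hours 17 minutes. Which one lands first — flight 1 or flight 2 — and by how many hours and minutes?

the first, by 10 minutes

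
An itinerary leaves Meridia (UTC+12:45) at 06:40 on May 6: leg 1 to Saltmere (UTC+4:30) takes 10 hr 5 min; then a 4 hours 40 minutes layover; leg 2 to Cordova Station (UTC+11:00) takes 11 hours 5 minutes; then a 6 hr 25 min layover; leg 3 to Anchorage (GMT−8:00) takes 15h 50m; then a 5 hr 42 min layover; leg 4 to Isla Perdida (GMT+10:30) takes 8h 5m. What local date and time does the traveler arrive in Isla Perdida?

18:17 on May 8

Convert departure to UTC: 06:40 − 12:45 = 17:55 UTC on May 5.
Add 10 hours and 5 minutes leg 1 → 04:00 UTC (May 6).
Add 4 hours and 40 minutes layover in Saltmere → 08:40 UTC.
Add 11 hours and 5 minutes leg 2 → 19:45 UTC.
Add 6 hours and 25 minutes layover in Cordova Station → 02:10 UTC (May 7).
Add 15 hours and 50 minutes leg 3 → 18:00 UTC.
Add 5 hours 42 minutes layover in Anchorage → 23:42 UTC.
Add 8 hours and 5 minutes leg 4 → 07:47 UTC (May 8).
Isla Perdida is UTC+10:30, so local arrival = 07:47 + 10:30 = 18:17 on May 8.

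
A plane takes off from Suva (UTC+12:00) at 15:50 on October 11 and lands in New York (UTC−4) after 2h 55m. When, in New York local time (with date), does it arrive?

02:45 on October 11

Convert departure to UTC: 15:50 − 12:00 = 03:50 UTC on Oct 11.
Add 2 hours and 55 minutes travel time → 06:45 UTC.
New York is UTC−4:00, so local arrival = 06:45 − 4:00 = 02:45 on Oct 11.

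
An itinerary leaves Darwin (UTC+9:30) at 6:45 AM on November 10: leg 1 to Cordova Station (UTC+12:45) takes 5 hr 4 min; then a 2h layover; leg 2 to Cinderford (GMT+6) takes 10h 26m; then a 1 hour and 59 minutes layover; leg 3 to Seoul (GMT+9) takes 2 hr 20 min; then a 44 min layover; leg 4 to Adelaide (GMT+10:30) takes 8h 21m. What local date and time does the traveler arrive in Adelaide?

Convert departure to UTC: 6:45 AM − 9:30 = 9:15 PM UTC on Nov 9.
Add 5 hours and 4 minutes leg 1 → 2:19 AM UTC (Nov 10).
Add 2 hours layover in Cordova Station → 4:19 AM UTC.
Add 10 hours 26 minutes leg 2 → 2:45 PM UTC.
Add 1 hour 59 minutes layover in Cinderford → 4:44 PM UTC.
Add 2 hours 20 minutes leg 3 → 7:04 PM UTC.
Add 44 minutes layover in Seoul → 7:48 PM UTC.
Add 8 hours 21 minutes leg 4 → 4:09 AM UTC (Nov 11).
Adelaide is UTC+10:30, so local arrival = 4:09 AM + 10:30 = 2:39 PM on Nov 11.

2:39 PM on Nov 11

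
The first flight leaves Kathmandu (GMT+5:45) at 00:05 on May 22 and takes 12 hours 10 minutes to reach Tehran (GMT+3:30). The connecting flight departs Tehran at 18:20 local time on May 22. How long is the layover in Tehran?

8 hours 20 minutes

Convert departure to UTC: 00:05 − 5:45 = 18:20 UTC on May 21.
Add 12 hours 10 minutes flight time → 06:30 UTC (May 22).
Tehran is UTC+3:30, so local arrival = 06:30 + 3:30 = 10:00 on May 22.
Layover = 18:20 − 10:00 = 8 hours 20 minutes.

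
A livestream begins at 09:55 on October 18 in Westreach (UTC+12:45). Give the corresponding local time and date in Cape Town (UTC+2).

23:10 on Oct 17

Cape Town is 10:45 behind Westreach.
Shift by the zone difference: 09:55 − 10:45 = 23:10 on Oct 17 in Cape Town.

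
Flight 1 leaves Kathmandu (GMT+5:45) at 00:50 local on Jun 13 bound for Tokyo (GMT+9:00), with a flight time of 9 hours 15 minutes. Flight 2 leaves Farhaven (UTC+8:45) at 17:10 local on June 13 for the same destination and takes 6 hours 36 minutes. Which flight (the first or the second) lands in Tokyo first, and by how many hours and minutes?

Flight 1 in UTC: 00:50 − 5:45 = 19:05 on Jun 12.
+9 hours and 15 minutes → arrive 04:20 UTC on Jun 13.
Flight 2 in UTC: 17:10 − 8:45 = 08:25 on Jun 13.
+6 hours and 36 minutes → arrive 15:01 UTC on Jun 13.
Flight 1 lands earlier by 10 hours 41 minutes.

the first, by 10 hours 41 minutes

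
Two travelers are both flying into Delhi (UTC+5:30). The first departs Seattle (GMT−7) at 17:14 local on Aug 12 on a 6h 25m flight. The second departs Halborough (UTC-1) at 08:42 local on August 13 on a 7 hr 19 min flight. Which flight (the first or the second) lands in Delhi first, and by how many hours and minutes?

the first, by 10 hours 22 minutes

Flight 1 in UTC: 17:14 + 7:00 = 00:14 on Aug 13.
+6 hours 25 minutes → arrive 06:39 UTC on Aug 13.
Flight 2 in UTC: 08:42 + 1:00 = 09:42 on Aug 13.
+7 hours 19 minutes → arrive 17:01 UTC on Aug 13.
Flight 1 lands earlier by 10 hours 22 minutes.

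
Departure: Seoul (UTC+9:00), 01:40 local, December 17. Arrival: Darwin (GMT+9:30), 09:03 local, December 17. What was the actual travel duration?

6 hours 53 minutes

Darwin is 0:30 ahead of Seoul.
Clock-face elapsed time (ignoring zones) is 7 hours 23 minutes.
Actual elapsed = 7 hours 23 minutes − 0:30 = 6 hours 53 minutes.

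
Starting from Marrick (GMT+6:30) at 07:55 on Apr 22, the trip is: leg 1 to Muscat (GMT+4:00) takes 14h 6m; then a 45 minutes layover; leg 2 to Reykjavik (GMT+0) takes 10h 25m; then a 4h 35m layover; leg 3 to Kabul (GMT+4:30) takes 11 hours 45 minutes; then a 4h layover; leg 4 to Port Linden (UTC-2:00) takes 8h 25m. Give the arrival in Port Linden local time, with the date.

Convert departure to UTC: 07:55 − 6:30 = 01:25 UTC on Apr 22.
Add 14 hours and 6 minutes leg 1 → 15:31 UTC.
Add 45 minutes layover in Muscat → 16:16 UTC.
Add 10 hours 25 minutes leg 2 → 02:41 UTC (Apr 23).
Add 4 hours and 35 minutes layover in Reykjavik → 07:16 UTC.
Add 11 hours 45 minutes leg 3 → 19:01 UTC.
Add 4 hours layover in Kabul → 23:01 UTC.
Add 8 hours and 25 minutes leg 4 → 07:26 UTC (Apr 24).
Port Linden is UTC−2:00, so local arrival = 07:26 − 2:00 = 05:26 on Apr 24.

05:26 on April 24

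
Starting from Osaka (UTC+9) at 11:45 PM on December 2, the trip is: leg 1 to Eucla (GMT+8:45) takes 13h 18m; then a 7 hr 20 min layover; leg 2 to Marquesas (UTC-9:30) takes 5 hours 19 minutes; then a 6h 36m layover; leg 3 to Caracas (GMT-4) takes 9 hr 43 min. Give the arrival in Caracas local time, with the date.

Convert departure to UTC: 11:45 PM − 9:00 = 2:45 PM UTC on Dec 2.
Add 13 hours 18 minutes leg 1 → 4:03 AM UTC (Dec 3).
Add 7 hours 20 minutes layover in Eucla → 11:23 AM UTC.
Add 5 hours 19 minutes leg 2 → 4:42 PM UTC.
Add 6 hours 36 minutes layover in Marquesas → 11:18 PM UTC.
Add 9 hours 43 minutes leg 3 → 9:01 AM UTC (Dec 4).
Caracas is UTC−4:00, so local arrival = 9:01 AM − 4:00 = 5:01 AM on Dec 4.

5:01 AM on December 4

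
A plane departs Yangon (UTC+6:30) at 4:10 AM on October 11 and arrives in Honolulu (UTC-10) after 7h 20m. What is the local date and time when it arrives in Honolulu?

7:00 PM on October 10

Convert departure to UTC: 4:10 AM − 6:30 = 9:40 PM UTC on Oct 10.
Add 7 hours and 20 minutes travel time → 5:00 AM UTC (Oct 11).
Honolulu is UTC−10:00, so local arrival = 5:00 AM − 10:00 = 7:00 PM on Oct 10.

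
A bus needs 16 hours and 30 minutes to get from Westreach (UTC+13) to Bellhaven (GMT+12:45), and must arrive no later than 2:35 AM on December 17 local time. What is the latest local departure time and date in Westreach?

10:20 AM on Dec 16

Target arrival in UTC: 2:35 AM − 12:45 = 1:50 PM on Dec 16.
Subtract 16 hours 30 minutes → departure 9:20 PM UTC on Dec 15.
Westreach is UTC+13:00: 9:20 PM + 13:00 = 10:20 AM on Dec 16.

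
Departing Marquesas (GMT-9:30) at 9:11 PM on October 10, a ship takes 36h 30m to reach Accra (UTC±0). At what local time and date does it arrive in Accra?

Convert departure to UTC: 9:11 PM + 9:30 = 6:41 AM UTC on Oct 11.
Add 36 hours 30 minutes travel time → 7:11 PM UTC (Oct 12).
Accra is UTC+0, so local arrival is the same: 7:11 PM on Oct 12.

7:11 PM on Oct 12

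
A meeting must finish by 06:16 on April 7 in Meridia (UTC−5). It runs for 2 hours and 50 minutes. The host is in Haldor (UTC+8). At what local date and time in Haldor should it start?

16:26 on April 7

Target end time in UTC: 06:16 + 5:00 = 11:16 on Apr 7.
Subtract 2 hours and 50 minutes → start 08:26 UTC on Apr 7.
Haldor is UTC+8:00: 08:26 + 8:00 = 16:26 on Apr 7.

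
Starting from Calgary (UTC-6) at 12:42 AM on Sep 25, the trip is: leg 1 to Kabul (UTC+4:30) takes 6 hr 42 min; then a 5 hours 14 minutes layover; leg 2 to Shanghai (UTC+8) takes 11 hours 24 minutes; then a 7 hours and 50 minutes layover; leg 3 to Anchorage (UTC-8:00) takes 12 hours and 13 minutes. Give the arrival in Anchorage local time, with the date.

6:05 PM on September 26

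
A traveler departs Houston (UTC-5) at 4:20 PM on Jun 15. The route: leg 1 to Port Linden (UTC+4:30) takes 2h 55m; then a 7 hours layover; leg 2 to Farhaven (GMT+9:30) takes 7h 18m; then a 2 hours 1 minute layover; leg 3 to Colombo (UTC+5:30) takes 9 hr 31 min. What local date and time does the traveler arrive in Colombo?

7:35 AM on Jun 17

Convert departure to UTC: 4:20 PM + 5:00 = 9:20 PM UTC on Jun 15.
Add 2 hours 55 minutes leg 1 → 12:15 AM UTC (Jun 16).
Add 7 hours layover in Port Linden → 7:15 AM UTC.
Add 7 hours and 18 minutes leg 2 → 2:33 PM UTC.
Add 2 hours and 1 minute layover in Farhaven → 4:34 PM UTC.
Add 9 hours 31 minutes leg 3 → 2:05 AM UTC (Jun 17).
Colombo is UTC+5:30, so local arrival = 2:05 AM + 5:30 = 7:35 AM on Jun 17.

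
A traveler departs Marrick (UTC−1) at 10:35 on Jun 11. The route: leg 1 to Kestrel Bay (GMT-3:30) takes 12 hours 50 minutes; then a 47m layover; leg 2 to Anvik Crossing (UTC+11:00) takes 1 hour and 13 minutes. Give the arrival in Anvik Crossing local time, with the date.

Convert departure to UTC: 10:35 + 1:00 = 11:35 UTC on Jun 11.
Add 12 hours 50 minutes leg 1 → 00:25 UTC (Jun 12).
Add 47 minutes layover in Kestrel Bay → 01:12 UTC.
Add 1 hour and 13 minutes leg 2 → 02:25 UTC.
Anvik Crossing is UTC+11:00, so local arrival = 02:25 + 11:00 = 13:25 on Jun 12.

13:25 on June 12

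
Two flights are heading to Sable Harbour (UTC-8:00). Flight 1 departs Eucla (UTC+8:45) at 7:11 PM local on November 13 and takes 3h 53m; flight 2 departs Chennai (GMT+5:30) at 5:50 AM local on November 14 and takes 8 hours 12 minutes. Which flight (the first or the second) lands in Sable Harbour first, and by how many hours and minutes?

the first, by 18 hours 13 minutes

Flight 1 in UTC: 7:11 PM − 8:45 = 10:26 AM on Nov 13.
+3 hours and 53 minutes → arrive 2:19 PM UTC on Nov 13.
Flight 2 in UTC: 5:50 AM − 5:30 = 12:20 AM on Nov 14.
+8 hours 12 minutes → arrive 8:32 AM UTC on Nov 14.
Flight 1 lands earlier by 18 hours 13 minutes.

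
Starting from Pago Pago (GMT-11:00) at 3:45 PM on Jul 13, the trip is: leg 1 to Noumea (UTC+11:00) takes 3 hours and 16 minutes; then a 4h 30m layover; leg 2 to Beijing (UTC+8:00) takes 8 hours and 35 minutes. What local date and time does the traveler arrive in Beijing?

3:06 AM on July 15

Convert departure to UTC: 3:45 PM + 11:00 = 2:45 AM UTC on Jul 14.
Add 3 hours and 16 minutes leg 1 → 6:01 AM UTC.
Add 4 hours and 30 minutes layover in Noumea → 10:31 AM UTC.
Add 8 hours 35 minutes leg 2 → 7:06 PM UTC.
Beijing is UTC+8:00, so local arrival = 7:06 PM + 8:00 = 3:06 AM on Jul 15.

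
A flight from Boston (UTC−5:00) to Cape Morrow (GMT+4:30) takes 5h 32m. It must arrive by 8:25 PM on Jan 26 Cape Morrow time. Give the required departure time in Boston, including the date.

Target arrival in UTC: 8:25 PM − 4:30 = 3:55 PM on Jan 26.
Subtract 5 hours and 32 minutes → departure 10:23 AM UTC on Jan 26.
Boston is UTC−5:00: 10:23 AM − 5:00 = 5:23 AM on Jan 26.

5:23 AM on January 26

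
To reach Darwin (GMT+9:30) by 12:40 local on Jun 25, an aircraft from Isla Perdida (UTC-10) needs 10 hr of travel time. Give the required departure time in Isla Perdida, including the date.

07:10 on June 24

Target arrival in UTC: 12:40 − 9:30 = 03:10 on Jun 25.
Subtract 10 hours → departure 17:10 UTC on Jun 24.
Isla Perdida is UTC−10:00: 17:10 − 10:00 = 07:10 on Jun 24.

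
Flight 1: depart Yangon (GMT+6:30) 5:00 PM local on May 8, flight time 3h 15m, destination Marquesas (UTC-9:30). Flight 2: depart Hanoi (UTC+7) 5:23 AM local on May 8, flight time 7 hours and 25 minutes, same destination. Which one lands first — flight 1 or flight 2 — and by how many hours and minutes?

Flight 1 in UTC: 5:00 PM − 6:30 = 10:30 AM on May 8.
+3 hours and 15 minutes → arrive 1:45 PM UTC on May 8.
Flight 2 in UTC: 5:23 AM − 7:00 = 10:23 PM on May 7.
+7 hours and 25 minutes → arrive 5:48 AM UTC on May 8.
Flight 2 lands earlier by 7 hours 57 minutes.

the second, by 7 hours 57 minutes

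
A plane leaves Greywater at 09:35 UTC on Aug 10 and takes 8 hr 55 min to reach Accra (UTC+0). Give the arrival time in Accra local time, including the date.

Departure is given in UTC: 09:35 on Aug 10.
Add 8 hours 55 minutes → 18:30 UTC.
Accra is UTC+0, so local arrival is 18:30 on Aug 10.

18:30 on August 10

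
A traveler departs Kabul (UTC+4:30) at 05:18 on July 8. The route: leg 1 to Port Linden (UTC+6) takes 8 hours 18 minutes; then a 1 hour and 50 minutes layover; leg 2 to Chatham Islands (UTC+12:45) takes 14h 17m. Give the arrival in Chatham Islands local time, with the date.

13:58 on Jul 9

Convert departure to UTC: 05:18 − 4:30 = 00:48 UTC on Jul 8.
Add 8 hours 18 minutes leg 1 → 09:06 UTC.
Add 1 hour and 50 minutes layover in Port Linden → 10:56 UTC.
Add 14 hours 17 minutes leg 2 → 01:13 UTC (Jul 9).
Chatham Islands is UTC+12:45, so local arrival = 01:13 + 12:45 = 13:58 on Jul 9.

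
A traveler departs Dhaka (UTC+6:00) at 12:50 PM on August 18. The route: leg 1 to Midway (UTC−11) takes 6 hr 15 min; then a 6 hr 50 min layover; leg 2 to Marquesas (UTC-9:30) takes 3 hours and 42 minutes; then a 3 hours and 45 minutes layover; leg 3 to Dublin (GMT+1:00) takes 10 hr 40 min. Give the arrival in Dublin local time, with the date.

3:02 PM on August 19

Convert departure to UTC: 12:50 PM − 6:00 = 6:50 AM UTC on Aug 18.
Add 6 hours and 15 minutes leg 1 → 1:05 PM UTC.
Add 6 hours and 50 minutes layover in Midway → 7:55 PM UTC.
Add 3 hours 42 minutes leg 2 → 11:37 PM UTC.
Add 3 hours and 45 minutes layover in Marquesas → 3:22 AM UTC (Aug 19).
Add 10 hours 40 minutes leg 3 → 2:02 PM UTC.
Dublin is UTC+1:00, so local arrival = 2:02 PM + 1:00 = 3:02 PM on Aug 19.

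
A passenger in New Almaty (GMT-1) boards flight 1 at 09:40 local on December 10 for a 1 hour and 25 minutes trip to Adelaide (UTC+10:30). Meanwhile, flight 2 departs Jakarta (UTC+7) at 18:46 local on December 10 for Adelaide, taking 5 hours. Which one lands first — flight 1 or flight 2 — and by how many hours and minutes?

Flight 1 in UTC: 09:40 + 1:00 = 10:40 on Dec 10.
+1 hour 25 minutes → arrive 12:05 UTC on Dec 10.
Flight 2 in UTC: 18:46 − 7:00 = 11:46 on Dec 10.
+5 hours → arrive 16:46 UTC on Dec 10.
Flight 1 lands earlier by 4 hours 41 minutes.

the first, by 4 hours 41 minutes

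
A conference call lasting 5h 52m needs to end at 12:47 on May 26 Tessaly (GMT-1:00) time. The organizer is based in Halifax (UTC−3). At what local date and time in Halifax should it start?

Target end time in UTC: 12:47 + 1:00 = 13:47 on May 26.
Subtract 5 hours 52 minutes → start 07:55 UTC on May 26.
Halifax is UTC−3:00: 07:55 − 3:00 = 04:55 on May 26.

04:55 on May 26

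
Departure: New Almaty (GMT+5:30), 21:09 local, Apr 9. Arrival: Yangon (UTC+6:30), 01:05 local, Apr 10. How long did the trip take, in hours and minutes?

Yangon is 1:00 ahead of New Almaty.
Clock-face elapsed time (ignoring zones) is 3 hours 56 minutes.
Actual elapsed = 3 hours 56 minutes − 1:00 = 2 hours 56 minutes.

2 hours 56 minutes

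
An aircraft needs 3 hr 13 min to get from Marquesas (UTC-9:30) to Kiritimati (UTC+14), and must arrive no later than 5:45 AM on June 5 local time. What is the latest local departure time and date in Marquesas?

Target arrival in UTC: 5:45 AM − 14:00 = 3:45 PM on Jun 4.
Subtract 3 hours and 13 minutes → departure 12:32 PM UTC on Jun 4.
Marquesas is UTC−9:30: 12:32 PM − 9:30 = 3:02 AM on Jun 4.

3:02 AM on June 4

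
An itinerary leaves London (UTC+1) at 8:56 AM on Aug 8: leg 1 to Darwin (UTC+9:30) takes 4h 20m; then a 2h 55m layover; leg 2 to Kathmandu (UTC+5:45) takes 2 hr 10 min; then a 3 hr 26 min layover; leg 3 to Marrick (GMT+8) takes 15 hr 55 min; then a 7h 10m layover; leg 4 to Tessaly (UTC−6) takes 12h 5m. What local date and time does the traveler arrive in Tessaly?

Convert departure to UTC: 8:56 AM − 1:00 = 7:56 AM UTC on Aug 8.
Add 4 hours 20 minutes leg 1 → 12:16 PM UTC.
Add 2 hours and 55 minutes layover in Darwin → 3:11 PM UTC.
Add 2 hours 10 minutes leg 2 → 5:21 PM UTC.
Add 3 hours and 26 minutes layover in Kathmandu → 8:47 PM UTC.
Add 15 hours 55 minutes leg 3 → 12:42 PM UTC (Aug 9).
Add 7 hours and 10 minutes layover in Marrick → 7:52 PM UTC.
Add 12 hours 5 minutes leg 4 → 7:57 AM UTC (Aug 10).
Tessaly is UTC−6:00, so local arrival = 7:57 AM − 6:00 = 1:57 AM on Aug 10.

1:57 AM on August 10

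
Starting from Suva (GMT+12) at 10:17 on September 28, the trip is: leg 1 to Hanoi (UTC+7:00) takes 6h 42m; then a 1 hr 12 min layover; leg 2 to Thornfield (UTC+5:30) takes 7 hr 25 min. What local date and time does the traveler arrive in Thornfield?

Convert departure to UTC: 10:17 − 12:00 = 22:17 UTC on Sep 27.
Add 6 hours and 42 minutes leg 1 → 04:59 UTC (Sep 28).
Add 1 hour and 12 minutes layover in Hanoi → 06:11 UTC.
Add 7 hours 25 minutes leg 2 → 13:36 UTC.
Thornfield is UTC+5:30, so local arrival = 13:36 + 5:30 = 19:06 on Sep 28.

19:06 on September 28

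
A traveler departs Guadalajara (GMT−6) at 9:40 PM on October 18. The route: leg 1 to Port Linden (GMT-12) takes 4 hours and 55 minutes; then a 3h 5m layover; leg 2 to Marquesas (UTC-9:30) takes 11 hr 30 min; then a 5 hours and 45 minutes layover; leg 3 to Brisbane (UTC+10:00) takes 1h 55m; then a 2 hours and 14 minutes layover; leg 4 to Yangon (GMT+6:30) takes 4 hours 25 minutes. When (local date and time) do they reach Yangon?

Convert departure to UTC: 9:40 PM + 6:00 = 3:40 AM UTC on Oct 19.
Add 4 hours 55 minutes leg 1 → 8:35 AM UTC.
Add 3 hours and 5 minutes layover in Port Linden → 11:40 AM UTC.
Add 11 hours and 30 minutes leg 2 → 11:10 PM UTC.
Add 5 hours 45 minutes layover in Marquesas → 4:55 AM UTC (Oct 20).
Add 1 hour and 55 minutes leg 3 → 6:50 AM UTC.
Add 2 hours and 14 minutes layover in Brisbane → 9:04 AM UTC.
Add 4 hours and 25 minutes leg 4 → 1:29 PM UTC.
Yangon is UTC+6:30, so local arrival = 1:29 PM + 6:30 = 7:59 PM on Oct 20.

7:59 PM on Oct 20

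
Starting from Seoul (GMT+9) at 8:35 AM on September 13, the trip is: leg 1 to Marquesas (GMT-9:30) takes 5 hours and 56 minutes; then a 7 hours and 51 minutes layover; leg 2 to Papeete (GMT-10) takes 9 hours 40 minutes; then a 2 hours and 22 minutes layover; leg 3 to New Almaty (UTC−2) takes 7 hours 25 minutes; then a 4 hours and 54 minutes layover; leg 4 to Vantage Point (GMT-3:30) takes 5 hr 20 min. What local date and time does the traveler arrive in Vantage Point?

3:33 PM on September 14

Convert departure to UTC: 8:35 AM − 9:00 = 11:35 PM UTC on Sep 12.
Add 5 hours 56 minutes leg 1 → 5:31 AM UTC (Sep 13).
Add 7 hours 51 minutes layover in Marquesas → 1:22 PM UTC.
Add 9 hours 40 minutes leg 2 → 11:02 PM UTC.
Add 2 hours and 22 minutes layover in Papeete → 1:24 AM UTC (Sep 14).
Add 7 hours and 25 minutes leg 3 → 8:49 AM UTC.
Add 4 hours 54 minutes layover in New Almaty → 1:43 PM UTC.
Add 5 hours and 20 minutes leg 4 → 7:03 PM UTC.
Vantage Point is UTC−3:30, so local arrival = 7:03 PM − 3:30 = 3:33 PM on Sep 14.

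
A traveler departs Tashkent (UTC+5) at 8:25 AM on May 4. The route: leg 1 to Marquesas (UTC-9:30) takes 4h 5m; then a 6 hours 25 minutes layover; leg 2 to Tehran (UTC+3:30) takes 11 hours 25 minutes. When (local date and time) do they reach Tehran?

4:50 AM on May 5

Convert departure to UTC: 8:25 AM − 5:00 = 3:25 AM UTC on May 4.
Add 4 hours 5 minutes leg 1 → 7:30 AM UTC.
Add 6 hours 25 minutes layover in Marquesas → 1:55 PM UTC.
Add 11 hours 25 minutes leg 2 → 1:20 AM UTC (May 5).
Tehran is UTC+3:30, so local arrival = 1:20 AM + 3:30 = 4:50 AM on May 5.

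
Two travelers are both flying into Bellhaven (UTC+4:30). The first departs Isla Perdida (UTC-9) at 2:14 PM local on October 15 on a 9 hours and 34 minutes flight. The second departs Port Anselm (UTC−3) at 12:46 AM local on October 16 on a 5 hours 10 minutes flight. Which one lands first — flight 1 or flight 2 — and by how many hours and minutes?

the first, by 8 minutes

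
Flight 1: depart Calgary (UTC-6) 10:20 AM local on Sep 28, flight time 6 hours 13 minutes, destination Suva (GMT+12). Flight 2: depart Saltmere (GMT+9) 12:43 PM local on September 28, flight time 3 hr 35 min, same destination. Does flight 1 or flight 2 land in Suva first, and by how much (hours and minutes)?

the second, by 15 hours 15 minutes

Flight 1 in UTC: 10:20 AM + 6:00 = 4:20 PM on Sep 28.
+6 hours and 13 minutes → arrive 10:33 PM UTC on Sep 28.
Flight 2 in UTC: 12:43 PM − 9:00 = 3:43 AM on Sep 28.
+3 hours 35 minutes → arrive 7:18 AM UTC on Sep 28.
Flight 2 lands earlier by 15 hours 15 minutes.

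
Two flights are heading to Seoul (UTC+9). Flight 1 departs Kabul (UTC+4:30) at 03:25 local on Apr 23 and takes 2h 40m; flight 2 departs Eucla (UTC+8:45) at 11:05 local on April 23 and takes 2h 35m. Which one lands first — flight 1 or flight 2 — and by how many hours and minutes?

the first, by 3 hours 20 minutes

Flight 1 in UTC: 03:25 − 4:30 = 22:55 on Apr 22.
+2 hours 40 minutes → arrive 01:35 UTC on Apr 23.
Flight 2 in UTC: 11:05 − 8:45 = 02:20 on Apr 23.
+2 hours 35 minutes → arrive 04:55 UTC on Apr 23.
Flight 1 lands earlier by 3 hours 20 minutes.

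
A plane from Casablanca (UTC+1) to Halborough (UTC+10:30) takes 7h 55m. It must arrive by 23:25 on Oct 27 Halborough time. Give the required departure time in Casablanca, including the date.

Target arrival in UTC: 23:25 − 10:30 = 12:55 on Oct 27.
Subtract 7 hours 55 minutes → departure 05:00 UTC on Oct 27.
Casablanca is UTC+1:00: 05:00 + 1:00 = 06:00 on Oct 27.

06:00 on October 27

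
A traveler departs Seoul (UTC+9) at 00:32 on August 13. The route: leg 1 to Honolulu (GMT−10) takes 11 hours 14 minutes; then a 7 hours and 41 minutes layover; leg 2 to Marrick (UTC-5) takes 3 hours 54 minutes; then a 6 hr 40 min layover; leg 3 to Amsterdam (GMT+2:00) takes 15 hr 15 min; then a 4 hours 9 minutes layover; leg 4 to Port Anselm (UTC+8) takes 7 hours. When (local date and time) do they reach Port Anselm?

07:25 on August 15

Convert departure to UTC: 00:32 − 9:00 = 15:32 UTC on Aug 12.
Add 11 hours 14 minutes leg 1 → 02:46 UTC (Aug 13).
Add 7 hours and 41 minutes layover in Honolulu → 10:27 UTC.
Add 3 hours 54 minutes leg 2 → 14:21 UTC.
Add 6 hours and 40 minutes layover in Marrick → 21:01 UTC.
Add 15 hours 15 minutes leg 3 → 12:16 UTC (Aug 14).
Add 4 hours 9 minutes layover in Amsterdam → 16:25 UTC.
Add 7 hours leg 4 → 23:25 UTC.
Port Anselm is UTC+8:00, so local arrival = 23:25 + 8:00 = 07:25 on Aug 15.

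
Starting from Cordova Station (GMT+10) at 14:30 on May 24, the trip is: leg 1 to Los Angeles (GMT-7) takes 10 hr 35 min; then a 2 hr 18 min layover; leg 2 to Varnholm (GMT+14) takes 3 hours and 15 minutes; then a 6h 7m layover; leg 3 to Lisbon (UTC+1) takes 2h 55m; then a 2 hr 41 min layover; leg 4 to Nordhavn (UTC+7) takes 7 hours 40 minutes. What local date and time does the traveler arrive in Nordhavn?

Convert departure to UTC: 14:30 − 10:00 = 04:30 UTC on May 24.
Add 10 hours and 35 minutes leg 1 → 15:05 UTC.
Add 2 hours 18 minutes layover in Los Angeles → 17:23 UTC.
Add 3 hours 15 minutes leg 2 → 20:38 UTC.
Add 6 hours 7 minutes layover in Varnholm → 02:45 UTC (May 25).
Add 2 hours and 55 minutes leg 3 → 05:40 UTC.
Add 2 hours 41 minutes layover in Lisbon → 08:21 UTC.
Add 7 hours and 40 minutes leg 4 → 16:01 UTC.
Nordhavn is UTC+7:00, so local arrival = 16:01 + 7:00 = 23:01 on May 25.

23:01 on May 25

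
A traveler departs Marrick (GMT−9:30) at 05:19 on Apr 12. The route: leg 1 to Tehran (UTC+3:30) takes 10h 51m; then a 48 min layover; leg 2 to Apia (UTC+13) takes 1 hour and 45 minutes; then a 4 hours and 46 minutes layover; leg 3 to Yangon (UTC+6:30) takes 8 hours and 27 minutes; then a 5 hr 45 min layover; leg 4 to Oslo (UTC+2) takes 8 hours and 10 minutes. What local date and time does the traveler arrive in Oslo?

09:21 on Apr 14

Convert departure to UTC: 05:19 + 9:30 = 14:49 UTC on Apr 12.
Add 10 hours and 51 minutes leg 1 → 01:40 UTC (Apr 13).
Add 48 minutes layover in Tehran → 02:28 UTC.
Add 1 hour 45 minutes leg 2 → 04:13 UTC.
Add 4 hours and 46 minutes layover in Apia → 08:59 UTC.
Add 8 hours 27 minutes leg 3 → 17:26 UTC.
Add 5 hours 45 minutes layover in Yangon → 23:11 UTC.
Add 8 hours and 10 minutes leg 4 → 07:21 UTC (Apr 14).
Oslo is UTC+2:00, so local arrival = 07:21 + 2:00 = 09:21 on Apr 14.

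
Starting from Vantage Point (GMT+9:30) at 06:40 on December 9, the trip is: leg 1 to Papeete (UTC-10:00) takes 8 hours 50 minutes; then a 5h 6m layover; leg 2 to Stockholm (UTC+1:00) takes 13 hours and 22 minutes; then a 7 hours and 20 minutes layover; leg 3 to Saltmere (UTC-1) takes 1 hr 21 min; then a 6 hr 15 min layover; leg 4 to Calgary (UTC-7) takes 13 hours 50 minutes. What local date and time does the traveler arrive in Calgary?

Convert departure to UTC: 06:40 − 9:30 = 21:10 UTC on Dec 8.
Add 8 hours and 50 minutes leg 1 → 06:00 UTC (Dec 9).
Add 5 hours and 6 minutes layover in Papeete → 11:06 UTC.
Add 13 hours and 22 minutes leg 2 → 00:28 UTC (Dec 10).
Add 7 hours 20 minutes layover in Stockholm → 07:48 UTC.
Add 1 hour 21 minutes leg 3 → 09:09 UTC.
Add 6 hours and 15 minutes layover in Saltmere → 15:24 UTC.
Add 13 hours 50 minutes leg 4 → 05:14 UTC (Dec 11).
Calgary is UTC−7:00, so local arrival = 05:14 − 7:00 = 22:14 on Dec 10.

22:14 on December 10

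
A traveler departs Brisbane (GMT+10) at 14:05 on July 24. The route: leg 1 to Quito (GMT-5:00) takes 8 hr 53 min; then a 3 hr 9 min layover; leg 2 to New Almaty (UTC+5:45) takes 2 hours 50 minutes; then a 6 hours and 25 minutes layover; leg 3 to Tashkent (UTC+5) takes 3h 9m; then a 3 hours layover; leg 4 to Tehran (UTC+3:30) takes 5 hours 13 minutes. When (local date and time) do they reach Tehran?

Convert departure to UTC: 14:05 − 10:00 = 04:05 UTC on Jul 24.
Add 8 hours 53 minutes leg 1 → 12:58 UTC.
Add 3 hours 9 minutes layover in Quito → 16:07 UTC.
Add 2 hours and 50 minutes leg 2 → 18:57 UTC.
Add 6 hours and 25 minutes layover in New Almaty → 01:22 UTC (Jul 25).
Add 3 hours and 9 minutes leg 3 → 04:31 UTC.
Add 3 hours layover in Tashkent → 07:31 UTC.
Add 5 hours 13 minutes leg 4 → 12:44 UTC.
Tehran is UTC+3:30, so local arrival = 12:44 + 3:30 = 16:14 on Jul 25.

16:14 on July 25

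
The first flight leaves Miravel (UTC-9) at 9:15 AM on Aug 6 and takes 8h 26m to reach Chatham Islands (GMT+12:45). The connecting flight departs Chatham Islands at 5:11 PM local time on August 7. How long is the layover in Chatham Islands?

1 hour 45 minutes

Convert departure to UTC: 9:15 AM + 9:00 = 6:15 PM UTC on Aug 6.
Add 8 hours 26 minutes flight time → 2:41 AM UTC (Aug 7).
Chatham Islands is UTC+12:45, so local arrival = 2:41 AM + 12:45 = 3:26 PM on Aug 7.
Layover = 5:11 PM − 3:26 PM = 1 hour 45 minutes.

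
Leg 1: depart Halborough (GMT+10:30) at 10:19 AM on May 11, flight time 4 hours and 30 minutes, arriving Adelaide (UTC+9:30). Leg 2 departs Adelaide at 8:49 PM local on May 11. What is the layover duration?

7 hours

Convert departure to UTC: 10:19 AM − 10:30 = 11:49 PM UTC on May 10.
Add 4 hours and 30 minutes flight time → 4:19 AM UTC (May 11).
Adelaide is UTC+9:30, so local arrival = 4:19 AM + 9:30 = 1:49 PM on May 11.
Layover = 8:49 PM − 1:49 PM = 7 hours.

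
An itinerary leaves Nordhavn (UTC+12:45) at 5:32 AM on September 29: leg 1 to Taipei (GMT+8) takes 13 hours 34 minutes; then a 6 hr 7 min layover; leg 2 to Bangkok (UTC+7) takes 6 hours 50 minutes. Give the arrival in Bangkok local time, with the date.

2:18 AM on Sep 30

Convert departure to UTC: 5:32 AM − 12:45 = 4:47 PM UTC on Sep 28.
Add 13 hours and 34 minutes leg 1 → 6:21 AM UTC (Sep 29).
Add 6 hours and 7 minutes layover in Taipei → 12:28 PM UTC.
Add 6 hours 50 minutes leg 2 → 7:18 PM UTC.
Bangkok is UTC+7:00, so local arrival = 7:18 PM + 7:00 = 2:18 AM on Sep 30.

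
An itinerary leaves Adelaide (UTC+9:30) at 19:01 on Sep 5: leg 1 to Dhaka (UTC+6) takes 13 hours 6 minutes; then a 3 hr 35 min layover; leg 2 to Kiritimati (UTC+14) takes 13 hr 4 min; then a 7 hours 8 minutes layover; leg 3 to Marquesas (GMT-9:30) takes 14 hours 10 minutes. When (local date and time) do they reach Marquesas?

Convert departure to UTC: 19:01 − 9:30 = 09:31 UTC on Sep 5.
Add 13 hours and 6 minutes leg 1 → 22:37 UTC.
Add 3 hours and 35 minutes layover in Dhaka → 02:12 UTC (Sep 6).
Add 13 hours and 4 minutes leg 2 → 15:16 UTC.
Add 7 hours and 8 minutes layover in Kiritimati → 22:24 UTC.
Add 14 hours 10 minutes leg 3 → 12:34 UTC (Sep 7).
Marquesas is UTC−9:30, so local arrival = 12:34 − 9:30 = 03:04 on Sep 7.

03:04 on Sep 7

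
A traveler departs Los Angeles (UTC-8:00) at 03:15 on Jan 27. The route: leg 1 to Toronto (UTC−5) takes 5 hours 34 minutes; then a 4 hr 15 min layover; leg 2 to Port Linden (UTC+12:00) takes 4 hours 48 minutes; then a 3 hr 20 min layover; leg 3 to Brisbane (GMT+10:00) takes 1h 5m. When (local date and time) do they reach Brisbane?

16:17 on January 28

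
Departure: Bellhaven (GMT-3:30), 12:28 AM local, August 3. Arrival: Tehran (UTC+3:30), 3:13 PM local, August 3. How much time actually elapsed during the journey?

Departure in UTC: 12:28 AM + 3:30 = 3:58 AM on Aug 3.
Arrival in UTC: 3:13 PM − 3:30 = 11:43 AM on Aug 3.
Elapsed = 11:43 AM − 3:58 AM = 7 hours 45 minutes.

7 hours 45 minutes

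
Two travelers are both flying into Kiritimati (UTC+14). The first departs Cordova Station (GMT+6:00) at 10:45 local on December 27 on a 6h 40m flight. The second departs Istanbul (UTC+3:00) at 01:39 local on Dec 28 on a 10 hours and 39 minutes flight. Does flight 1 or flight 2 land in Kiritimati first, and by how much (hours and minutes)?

the first, by 21 hours 53 minutes

Flight 1 in UTC: 10:45 − 6:00 = 04:45 on Dec 27.
+6 hours 40 minutes → arrive 11:25 UTC on Dec 27.
Flight 2 in UTC: 01:39 − 3:00 = 22:39 on Dec 27.
+10 hours 39 minutes → arrive 09:18 UTC on Dec 28.
Flight 1 lands earlier by 21 hours 53 minutes.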